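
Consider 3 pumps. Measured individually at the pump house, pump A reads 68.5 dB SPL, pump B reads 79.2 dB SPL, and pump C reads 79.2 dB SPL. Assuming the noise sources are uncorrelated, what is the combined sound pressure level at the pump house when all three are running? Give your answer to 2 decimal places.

Uncorrelated sources add in intensity (power), not in dB.
L_total = 10·log₁₀(10^(68.5/10) + 10^(79.2/10) + 10^(79.2/10)) = 10·log₁₀(173400000) = 82.39 dB SPL.

82.39 dB SPL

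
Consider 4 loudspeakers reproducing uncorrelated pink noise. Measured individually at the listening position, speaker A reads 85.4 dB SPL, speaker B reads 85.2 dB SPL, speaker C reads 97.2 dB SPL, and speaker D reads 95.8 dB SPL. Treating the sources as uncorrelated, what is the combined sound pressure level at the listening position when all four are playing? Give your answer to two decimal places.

99.88 dB SPL

Add the sources as powers (linear), then convert back to dB:
L_total = 10·log₁₀(10^(85.4/10) + 10^(85.2/10) + 10^(97.2/10) + 10^(95.8/10)) = 10·log₁₀(9728000000) = 99.88 dB SPL.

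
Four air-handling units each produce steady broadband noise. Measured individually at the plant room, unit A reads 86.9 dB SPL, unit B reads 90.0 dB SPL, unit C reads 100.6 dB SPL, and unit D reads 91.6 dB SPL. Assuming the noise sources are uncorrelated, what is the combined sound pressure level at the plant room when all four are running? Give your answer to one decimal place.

101.6 dB SPL

Incoherent sources sum as intensities:
L_total = 10·log₁₀(10^(86.9/10) + 10^(90.0/10) + 10^(100.6/10) + 10^(91.6/10)) = 10·log₁₀(14417000000) = 101.6 dB SPL.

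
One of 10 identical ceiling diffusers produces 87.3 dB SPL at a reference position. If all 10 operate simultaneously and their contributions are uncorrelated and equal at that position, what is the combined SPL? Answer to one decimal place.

97.3 dB SPL

10 equal incoherent sources raise the level by 10·log₁₀(10) = 10.00 dB.
L_total = 87.3 + 10.00 = 97.3 dB SPL.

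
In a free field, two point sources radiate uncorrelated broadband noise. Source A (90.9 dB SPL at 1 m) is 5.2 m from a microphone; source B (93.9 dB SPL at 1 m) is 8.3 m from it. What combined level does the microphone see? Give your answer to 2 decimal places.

79.09 dB SPL

At the listener: L_A = 90.9 − 20·log₁₀(5.2) = 76.580 dB; L_B = 93.9 − 20·log₁₀(8.3) = 75.518 dB.
Combined: 10·log₁₀(10^(76.580/10)+10^(75.518/10)) = 79.09 dB SPL.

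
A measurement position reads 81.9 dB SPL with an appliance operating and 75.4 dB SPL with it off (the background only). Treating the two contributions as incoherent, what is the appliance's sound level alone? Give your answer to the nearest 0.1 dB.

Remove the background by subtracting linear intensities:
L_src = 10·log₁₀(10^(81.9/10) − 10^(75.4/10)) = 10·log₁₀(120200000) = 80.8 dB SPL.

80.8 dB SPL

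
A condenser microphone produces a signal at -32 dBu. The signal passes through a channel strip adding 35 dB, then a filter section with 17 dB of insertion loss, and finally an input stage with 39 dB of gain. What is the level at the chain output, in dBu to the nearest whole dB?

+25 dBu

In dB, series stages simply add:
-32 + 35 − 17 + 39 = +25 dBu.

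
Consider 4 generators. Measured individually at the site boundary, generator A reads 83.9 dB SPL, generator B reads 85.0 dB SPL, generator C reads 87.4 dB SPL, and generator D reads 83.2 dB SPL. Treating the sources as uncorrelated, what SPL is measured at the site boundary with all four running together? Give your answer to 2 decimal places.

Uncorrelated sources add in intensity (power), not in dB.
L_total = 10·log₁₀(10^(83.9/10) + 10^(85.0/10) + 10^(87.4/10) + 10^(83.2/10)) = 10·log₁₀(1320000000) = 91.21 dB SPL.

91.21 dB SPL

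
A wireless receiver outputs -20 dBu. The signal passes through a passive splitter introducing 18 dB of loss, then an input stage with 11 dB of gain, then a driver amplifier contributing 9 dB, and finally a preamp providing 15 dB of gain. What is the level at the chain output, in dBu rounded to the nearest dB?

Gain stages sum in dB:
-20 − 18 + 11 + 9 + 15 = -3 dBu.

-3 dBu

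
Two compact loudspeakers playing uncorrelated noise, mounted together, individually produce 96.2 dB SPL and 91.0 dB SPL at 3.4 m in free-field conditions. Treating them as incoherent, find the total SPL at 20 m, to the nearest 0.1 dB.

82.0 dB SPL

Combined at 3.4 m: 10·log₁₀(10^(96.2/10)+10^(91.0/10)) = 97.35 dB SPL.
Then apply −20·log₁₀(20/3.4) = -15.39 dB → 82.0 dB SPL.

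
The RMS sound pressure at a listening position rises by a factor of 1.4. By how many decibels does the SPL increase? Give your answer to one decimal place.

2.9 dB

Sound pressure is an amplitude quantity: ΔL = 20·log₁₀(p₂/p₁).
20·log₁₀(1.4) = 2.9 dB.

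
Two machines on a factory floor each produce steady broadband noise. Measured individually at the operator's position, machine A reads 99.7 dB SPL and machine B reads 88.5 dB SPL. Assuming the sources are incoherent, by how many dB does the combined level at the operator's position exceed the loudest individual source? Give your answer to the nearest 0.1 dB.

0.3 dB

Uncorrelated sources add in intensity (power), not in dB.
L_total = 10·log₁₀(10^(99.7/10) + 10^(88.5/10)) = 100.02 dB SPL.
Excess over the loudest (99.7 dB): 100.02 − 99.7 = 0.3 dB.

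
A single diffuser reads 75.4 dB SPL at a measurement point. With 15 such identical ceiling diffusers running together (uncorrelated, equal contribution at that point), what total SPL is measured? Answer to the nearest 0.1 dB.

87.2 dB SPL

15 equal incoherent sources raise the level by 10·log₁₀(15) = 11.76 dB.
L_total = 75.4 + 11.76 = 87.2 dB SPL.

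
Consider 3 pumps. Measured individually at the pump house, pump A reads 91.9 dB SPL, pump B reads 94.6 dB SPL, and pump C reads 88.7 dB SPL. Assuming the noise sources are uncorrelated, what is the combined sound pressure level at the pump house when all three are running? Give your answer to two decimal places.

97.14 dB SPL

Incoherent sources sum as intensities:
L_total = 10·log₁₀(10^(91.9/10) + 10^(94.6/10) + 10^(88.7/10)) = 10·log₁₀(5174000000) = 97.14 dB SPL.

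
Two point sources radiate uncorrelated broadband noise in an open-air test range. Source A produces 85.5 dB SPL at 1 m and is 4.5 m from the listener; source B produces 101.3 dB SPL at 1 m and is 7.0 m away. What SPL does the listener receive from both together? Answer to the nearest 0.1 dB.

84.7 dB SPL

At the listener: L_A = 85.5 − 20·log₁₀(4.5) = 72.44 dB; L_B = 101.3 − 20·log₁₀(7.0) = 84.40 dB.
Combined: 10·log₁₀(10^(72.44/10)+10^(84.40/10)) = 84.7 dB SPL.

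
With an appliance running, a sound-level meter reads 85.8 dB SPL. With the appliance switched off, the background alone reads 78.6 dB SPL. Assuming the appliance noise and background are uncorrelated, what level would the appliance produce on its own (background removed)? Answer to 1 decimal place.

84.9 dB SPL

Subtract intensities: L_src = 10·log₁₀(10^(L_total/10) − 10^(L_bg/10)).
L_src = 10·log₁₀(10^(85.8/10) − 10^(78.6/10)) = 10·log₁₀(307700000) = 84.9 dB SPL.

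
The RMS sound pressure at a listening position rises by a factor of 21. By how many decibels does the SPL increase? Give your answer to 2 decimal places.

26.44 dB

Sound pressure is an amplitude quantity: ΔL = 20·log₁₀(p₂/p₁).
20·log₁₀(21) = 26.44 dB.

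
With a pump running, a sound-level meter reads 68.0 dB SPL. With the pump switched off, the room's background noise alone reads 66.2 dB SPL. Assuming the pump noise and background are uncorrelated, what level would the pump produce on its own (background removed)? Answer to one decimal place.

63.3 dB SPL

Remove the background by subtracting linear intensities:
L_src = 10·log₁₀(10^(68.0/10) − 10^(66.2/10)) = 10·log₁₀(2141000) = 63.3 dB SPL.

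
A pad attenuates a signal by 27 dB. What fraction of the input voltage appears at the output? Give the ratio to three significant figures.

Voltage ratio = 10^(dB/20).
10^(-27/20) = 10^(-1.350) = 0.0447.

0.0447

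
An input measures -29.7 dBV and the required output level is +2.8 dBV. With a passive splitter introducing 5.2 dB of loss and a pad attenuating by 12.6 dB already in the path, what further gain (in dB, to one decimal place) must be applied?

50.3 dB

The required make-up gain is the shortfall in the dB sum.
G = +2.8 − (-29.7) + 5.2 + 12.6 = 50.3 dB.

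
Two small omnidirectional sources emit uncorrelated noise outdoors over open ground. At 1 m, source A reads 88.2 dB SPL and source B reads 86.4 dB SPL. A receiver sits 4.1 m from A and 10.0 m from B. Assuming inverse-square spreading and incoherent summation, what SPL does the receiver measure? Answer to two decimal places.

76.40 dB SPL

At the listener: L_A = 88.2 − 20·log₁₀(4.1) = 75.944 dB; L_B = 86.4 − 20·log₁₀(10.0) = 66.400 dB.
Combined: 10·log₁₀(10^(75.944/10)+10^(66.400/10)) = 76.40 dB SPL.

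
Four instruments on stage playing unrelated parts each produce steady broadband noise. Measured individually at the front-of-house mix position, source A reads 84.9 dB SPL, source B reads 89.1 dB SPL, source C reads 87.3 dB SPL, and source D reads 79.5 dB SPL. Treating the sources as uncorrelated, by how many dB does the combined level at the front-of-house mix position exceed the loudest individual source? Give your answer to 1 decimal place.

3.3 dB

Add the sources as powers (linear), then convert back to dB:
L_total = 10·log₁₀(10^(84.9/10) + 10^(89.1/10) + 10^(87.3/10) + 10^(79.5/10)) = 92.43 dB SPL.
Excess over the loudest (89.1 dB): 92.43 − 89.1 = 3.3 dB.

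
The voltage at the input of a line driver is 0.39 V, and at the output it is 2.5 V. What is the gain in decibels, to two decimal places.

16.14 dB

Voltage is an amplitude quantity, so gain = 20·log₁₀(V_out/V_in).
20·log₁₀(2.5/0.39) = 20·log₁₀(6.410) = 16.14 dB.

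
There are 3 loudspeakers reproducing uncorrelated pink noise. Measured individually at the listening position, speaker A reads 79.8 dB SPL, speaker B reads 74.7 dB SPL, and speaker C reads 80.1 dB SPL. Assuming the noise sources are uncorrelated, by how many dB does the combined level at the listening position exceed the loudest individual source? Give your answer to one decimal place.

Incoherent sources sum as intensities:
L_total = 10·log₁₀(10^(79.8/10) + 10^(74.7/10) + 10^(80.1/10)) = 83.57 dB SPL.
Excess over the loudest (80.1 dB): 83.57 − 80.1 = 3.5 dB.

3.5 dB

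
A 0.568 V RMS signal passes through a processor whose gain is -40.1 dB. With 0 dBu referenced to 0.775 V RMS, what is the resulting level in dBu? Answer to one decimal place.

Input level: 20·log₁₀(0.568/0.775) = -2.70 dBu.
Output: -2.70 − 40.1 = -42.8 dBu.

-42.8 dBu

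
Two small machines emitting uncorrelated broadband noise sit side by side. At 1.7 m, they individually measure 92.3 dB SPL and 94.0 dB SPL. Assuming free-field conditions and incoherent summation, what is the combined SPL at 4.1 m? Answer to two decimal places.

88.60 dB SPL

Combined at 1.7 m: 10·log₁₀(10^(92.3/10)+10^(94.0/10)) = 96.243 dB SPL.
Then apply −20·log₁₀(4.1/1.7) = -7.647 dB → 88.60 dB SPL.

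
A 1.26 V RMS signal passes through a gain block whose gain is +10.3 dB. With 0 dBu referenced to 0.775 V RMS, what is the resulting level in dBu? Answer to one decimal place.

+14.5 dBu

Input level: 20·log₁₀(1.26/0.775) = 4.22 dBu.
Output: 4.22 + 10.3 = +14.5 dBu.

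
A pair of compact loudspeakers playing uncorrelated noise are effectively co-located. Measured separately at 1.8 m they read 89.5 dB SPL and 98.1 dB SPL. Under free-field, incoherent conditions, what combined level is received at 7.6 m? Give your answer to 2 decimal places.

86.15 dB SPL

Combined at 1.8 m: 10·log₁₀(10^(89.5/10)+10^(98.1/10)) = 98.662 dB SPL.
Then apply −20·log₁₀(7.6/1.8) = -12.511 dB → 86.15 dB SPL.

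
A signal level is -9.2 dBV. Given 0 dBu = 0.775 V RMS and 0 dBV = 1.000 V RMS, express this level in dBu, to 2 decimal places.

-6.99 dBu

The offset between the scales is 20·log₁₀(0.775/1.000) = −2.214 dB.
So dBu = -9.2 + 2.214 = -6.99 dBu.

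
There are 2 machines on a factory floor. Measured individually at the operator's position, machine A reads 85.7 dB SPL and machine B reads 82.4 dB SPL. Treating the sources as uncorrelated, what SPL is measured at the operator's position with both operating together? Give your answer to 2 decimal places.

87.37 dB SPL

Uncorrelated sources add in intensity (power), not in dB.
L_total = 10·log₁₀(10^(85.7/10) + 10^(82.4/10)) = 10·log₁₀(545300000) = 87.37 dB SPL.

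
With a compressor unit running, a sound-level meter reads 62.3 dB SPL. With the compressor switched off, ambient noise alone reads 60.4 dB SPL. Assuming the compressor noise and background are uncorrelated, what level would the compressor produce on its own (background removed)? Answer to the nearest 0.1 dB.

Remove the background by subtracting linear intensities:
L_src = 10·log₁₀(10^(62.3/10) − 10^(60.4/10)) = 10·log₁₀(601800) = 57.8 dB SPL.

57.8 dB SPL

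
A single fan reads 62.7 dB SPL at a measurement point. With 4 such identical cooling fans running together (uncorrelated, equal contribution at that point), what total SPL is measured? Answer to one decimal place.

4 equal incoherent sources raise the level by 10·log₁₀(4) = 6.02 dB.
L_total = 62.7 + 6.02 = 68.7 dB SPL.

68.7 dB SPL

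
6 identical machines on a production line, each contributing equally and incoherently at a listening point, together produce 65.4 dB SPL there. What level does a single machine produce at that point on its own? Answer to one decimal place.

57.6 dB SPL

6 equal incoherent sources add 10·log₁₀(6) = 7.78 dB over one source.
L_one = 65.4 − 7.78 = 57.6 dB SPL.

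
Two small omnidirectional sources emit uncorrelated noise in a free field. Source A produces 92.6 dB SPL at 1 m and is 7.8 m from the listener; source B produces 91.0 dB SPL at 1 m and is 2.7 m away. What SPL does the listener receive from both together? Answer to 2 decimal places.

At the listener: L_A = 92.6 − 20·log₁₀(7.8) = 74.758 dB; L_B = 91.0 − 20·log₁₀(2.7) = 82.373 dB.
Combined: 10·log₁₀(10^(74.758/10)+10^(82.373/10)) = 83.07 dB SPL.

83.07 dB SPL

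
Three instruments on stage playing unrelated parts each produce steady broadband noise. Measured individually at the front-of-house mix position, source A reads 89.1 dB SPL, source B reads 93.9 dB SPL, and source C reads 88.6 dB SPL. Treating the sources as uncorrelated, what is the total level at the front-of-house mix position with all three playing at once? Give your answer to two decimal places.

96.01 dB SPL

Add the sources as powers (linear), then convert back to dB:
L_total = 10·log₁₀(10^(89.1/10) + 10^(93.9/10) + 10^(88.6/10)) = 10·log₁₀(3992000000) = 96.01 dB SPL.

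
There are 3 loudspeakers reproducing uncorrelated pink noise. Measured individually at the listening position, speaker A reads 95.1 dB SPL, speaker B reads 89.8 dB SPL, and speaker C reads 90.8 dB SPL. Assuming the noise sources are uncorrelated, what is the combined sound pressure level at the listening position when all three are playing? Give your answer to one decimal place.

Incoherent sources sum as intensities:
L_total = 10·log₁₀(10^(95.1/10) + 10^(89.8/10) + 10^(90.8/10)) = 10·log₁₀(5393000000) = 97.3 dB SPL.

97.3 dB SPL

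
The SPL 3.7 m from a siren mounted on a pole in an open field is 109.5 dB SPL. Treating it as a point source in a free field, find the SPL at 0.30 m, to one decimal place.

Free-field point source: level drops by 20·log₁₀ of the distance ratio.
ΔL = −20·log₁₀(0.30/3.7) = 21.82 dB, so L₂ = 109.5 + (21.82) = 131.3 dB SPL.

131.3 dB SPL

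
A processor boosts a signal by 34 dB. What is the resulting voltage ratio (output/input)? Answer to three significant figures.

50.1

Voltage ratio = 10^(dB/20).
10^(34/20) = 10^(1.700) = 50.1.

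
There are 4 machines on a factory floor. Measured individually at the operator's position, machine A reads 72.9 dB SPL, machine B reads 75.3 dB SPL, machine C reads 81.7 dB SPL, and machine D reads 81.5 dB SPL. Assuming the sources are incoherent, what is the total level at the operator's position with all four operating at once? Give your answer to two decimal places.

Incoherent sources sum as intensities:
L_total = 10·log₁₀(10^(72.9/10) + 10^(75.3/10) + 10^(81.7/10) + 10^(81.5/10)) = 10·log₁₀(342500000) = 85.35 dB SPL.

85.35 dB SPL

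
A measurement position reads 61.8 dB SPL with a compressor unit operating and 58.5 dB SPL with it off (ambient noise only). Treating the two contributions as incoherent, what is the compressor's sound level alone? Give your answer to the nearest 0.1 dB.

Remove the background by subtracting linear intensities:
L_src = 10·log₁₀(10^(61.8/10) − 10^(58.5/10)) = 10·log₁₀(805600) = 59.1 dB SPL.

59.1 dB SPL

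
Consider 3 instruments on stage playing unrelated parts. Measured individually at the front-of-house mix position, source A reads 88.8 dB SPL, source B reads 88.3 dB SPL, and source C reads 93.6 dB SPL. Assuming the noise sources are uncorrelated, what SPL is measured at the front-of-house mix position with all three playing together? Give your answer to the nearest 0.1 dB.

95.7 dB SPL

Add the sources as powers (linear), then convert back to dB:
L_total = 10·log₁₀(10^(88.8/10) + 10^(88.3/10) + 10^(93.6/10)) = 10·log₁₀(3726000000) = 95.7 dB SPL.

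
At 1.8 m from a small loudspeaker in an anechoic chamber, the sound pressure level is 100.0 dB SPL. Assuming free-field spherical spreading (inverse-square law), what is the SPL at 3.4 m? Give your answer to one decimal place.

94.5 dB SPL

Free-field point source: level drops by 20·log₁₀ of the distance ratio.
ΔL = −20·log₁₀(3.4/1.8) = -5.52 dB, so L₂ = 100.0 + (-5.52) = 94.5 dB SPL.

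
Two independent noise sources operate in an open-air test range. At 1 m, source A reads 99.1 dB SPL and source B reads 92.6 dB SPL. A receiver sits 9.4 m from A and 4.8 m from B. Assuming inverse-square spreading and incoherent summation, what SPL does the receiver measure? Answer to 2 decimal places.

At the listener: L_A = 99.1 − 20·log₁₀(9.4) = 79.637 dB; L_B = 92.6 − 20·log₁₀(4.8) = 78.975 dB.
Combined: 10·log₁₀(10^(79.637/10)+10^(78.975/10)) = 82.33 dB SPL.

82.33 dB SPL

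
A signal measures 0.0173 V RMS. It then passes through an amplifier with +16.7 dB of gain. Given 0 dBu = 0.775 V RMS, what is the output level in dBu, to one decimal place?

-16.3 dBu

Input level: 20·log₁₀(0.0173/0.775) = -33.03 dBu.
Output: -33.03 + 16.7 = -16.3 dBu.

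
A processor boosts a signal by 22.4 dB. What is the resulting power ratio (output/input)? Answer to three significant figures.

174

Power ratio = 10^(dB/10).
10^(22.4/10) = 10^(2.240) = 174.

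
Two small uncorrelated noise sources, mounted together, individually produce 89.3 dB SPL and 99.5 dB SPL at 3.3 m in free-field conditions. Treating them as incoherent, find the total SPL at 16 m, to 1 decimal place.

Combined at 3.3 m: 10·log₁₀(10^(89.3/10)+10^(99.5/10)) = 99.90 dB SPL.
Then apply −20·log₁₀(16/3.3) = -13.71 dB → 86.2 dB SPL.

86.2 dB SPL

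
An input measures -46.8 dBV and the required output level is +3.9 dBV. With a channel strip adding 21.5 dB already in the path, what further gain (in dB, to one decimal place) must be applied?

29.2 dB

The required make-up gain is the shortfall in the dB sum.
G = +3.9 − (-46.8) − 21.5 = 29.2 dB.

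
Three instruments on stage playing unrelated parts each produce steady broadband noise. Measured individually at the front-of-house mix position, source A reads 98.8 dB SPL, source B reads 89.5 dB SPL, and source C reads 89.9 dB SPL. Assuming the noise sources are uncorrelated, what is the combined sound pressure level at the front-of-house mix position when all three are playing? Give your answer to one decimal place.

Uncorrelated sources add in intensity (power), not in dB.
L_total = 10·log₁₀(10^(98.8/10) + 10^(89.5/10) + 10^(89.9/10)) = 10·log₁₀(9454000000) = 99.8 dB SPL.

99.8 dB SPL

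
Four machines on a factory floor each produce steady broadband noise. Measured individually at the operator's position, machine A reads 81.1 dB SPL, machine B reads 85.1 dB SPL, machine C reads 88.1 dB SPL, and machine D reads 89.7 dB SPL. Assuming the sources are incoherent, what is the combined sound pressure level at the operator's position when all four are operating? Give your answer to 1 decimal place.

93.1 dB SPL

Incoherent sources sum as intensities:
L_total = 10·log₁₀(10^(81.1/10) + 10^(85.1/10) + 10^(88.1/10) + 10^(89.7/10)) = 10·log₁₀(2031000000) = 93.1 dB SPL.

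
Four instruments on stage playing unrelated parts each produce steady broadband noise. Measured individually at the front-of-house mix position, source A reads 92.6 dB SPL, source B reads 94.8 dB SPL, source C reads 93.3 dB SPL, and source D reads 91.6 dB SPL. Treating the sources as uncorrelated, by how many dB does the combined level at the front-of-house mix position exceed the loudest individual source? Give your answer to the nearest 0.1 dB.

4.5 dB

Uncorrelated sources add in intensity (power), not in dB.
L_total = 10·log₁₀(10^(92.6/10) + 10^(94.8/10) + 10^(93.3/10) + 10^(91.6/10)) = 99.25 dB SPL.
Excess over the loudest (94.8 dB): 99.25 − 94.8 = 4.5 dB.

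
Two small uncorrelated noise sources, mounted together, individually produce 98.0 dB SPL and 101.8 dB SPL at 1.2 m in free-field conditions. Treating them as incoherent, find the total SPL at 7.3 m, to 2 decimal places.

Combined at 1.2 m: 10·log₁₀(10^(98.0/10)+10^(101.8/10)) = 103.313 dB SPL.
Then apply −20·log₁₀(7.3/1.2) = -15.683 dB → 87.63 dB SPL.

87.63 dB SPL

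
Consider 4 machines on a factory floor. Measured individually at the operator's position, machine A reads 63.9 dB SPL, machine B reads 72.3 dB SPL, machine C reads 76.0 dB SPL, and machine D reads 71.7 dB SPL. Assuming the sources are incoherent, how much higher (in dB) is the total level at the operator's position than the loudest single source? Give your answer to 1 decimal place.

2.7 dB

Add the sources as powers (linear), then convert back to dB:
L_total = 10·log₁₀(10^(63.9/10) + 10^(72.3/10) + 10^(76.0/10) + 10^(71.7/10)) = 78.69 dB SPL.
Excess over the loudest (76.0 dB): 78.69 − 76.0 = 2.7 dB.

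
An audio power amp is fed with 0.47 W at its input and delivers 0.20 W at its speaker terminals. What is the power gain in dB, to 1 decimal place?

For a power ratio, dB = 10·log₁₀(P₂/P₁).
10·log₁₀(0.20/0.47) = 10·log₁₀(0.4255) = -3.7 dB.

-3.7 dB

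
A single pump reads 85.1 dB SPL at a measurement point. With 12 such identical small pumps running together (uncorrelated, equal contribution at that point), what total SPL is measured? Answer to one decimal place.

95.9 dB SPL

12 equal incoherent sources raise the level by 10·log₁₀(12) = 10.79 dB.
L_total = 85.1 + 10.79 = 95.9 dB SPL.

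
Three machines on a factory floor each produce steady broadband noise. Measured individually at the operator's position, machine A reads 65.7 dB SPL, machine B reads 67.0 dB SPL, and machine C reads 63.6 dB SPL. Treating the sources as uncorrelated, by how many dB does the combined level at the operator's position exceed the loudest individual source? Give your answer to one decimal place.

3.4 dB

Incoherent sources sum as intensities:
L_total = 10·log₁₀(10^(65.7/10) + 10^(67.0/10) + 10^(63.6/10)) = 70.42 dB SPL.
Excess over the loudest (67.0 dB): 70.42 − 67.0 = 3.4 dB.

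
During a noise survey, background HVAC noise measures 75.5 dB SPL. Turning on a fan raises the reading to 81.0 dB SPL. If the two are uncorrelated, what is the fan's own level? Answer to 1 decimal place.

79.6 dB SPL

Subtract intensities: L_src = 10·log₁₀(10^(L_total/10) − 10^(L_bg/10)).
L_src = 10·log₁₀(10^(81.0/10) − 10^(75.5/10)) = 10·log₁₀(90410000) = 79.6 dB SPL.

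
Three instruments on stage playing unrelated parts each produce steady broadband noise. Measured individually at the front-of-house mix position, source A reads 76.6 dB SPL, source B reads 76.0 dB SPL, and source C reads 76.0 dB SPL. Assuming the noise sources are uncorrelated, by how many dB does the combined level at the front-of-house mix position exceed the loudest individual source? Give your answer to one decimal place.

Uncorrelated sources add in intensity (power), not in dB.
L_total = 10·log₁₀(10^(76.6/10) + 10^(76.0/10) + 10^(76.0/10)) = 80.98 dB SPL.
Excess over the loudest (76.6 dB): 80.98 − 76.6 = 4.4 dB.

4.4 dB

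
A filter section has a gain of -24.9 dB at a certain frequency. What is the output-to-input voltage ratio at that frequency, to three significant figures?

0.0569

Voltage ratio = 10^(dB/20).
10^(-24.9/20) = 10^(-1.245) = 0.0569.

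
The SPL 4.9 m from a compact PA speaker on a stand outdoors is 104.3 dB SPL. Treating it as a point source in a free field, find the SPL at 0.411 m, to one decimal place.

Inverse-square spreading gives ΔL = −20·log₁₀(d₂/d₁).
ΔL = −20·log₁₀(0.411/4.9) = 21.53 dB, so L₂ = 104.3 + (21.53) = 125.8 dB SPL.

125.8 dB SPL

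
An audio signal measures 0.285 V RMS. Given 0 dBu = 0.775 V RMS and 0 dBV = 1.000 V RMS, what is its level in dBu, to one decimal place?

-8.7 dBu

dBu = 20·log₁₀(V / 0.775 V).
20·log₁₀(0.285/0.775) = -8.7 dBu.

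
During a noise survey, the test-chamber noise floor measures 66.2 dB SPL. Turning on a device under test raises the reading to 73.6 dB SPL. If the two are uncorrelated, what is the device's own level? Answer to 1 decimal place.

Subtract intensities: L_src = 10·log₁₀(10^(L_total/10) − 10^(L_bg/10)).
L_src = 10·log₁₀(10^(73.6/10) − 10^(66.2/10)) = 10·log₁₀(18740000) = 72.7 dB SPL.

72.7 dB SPL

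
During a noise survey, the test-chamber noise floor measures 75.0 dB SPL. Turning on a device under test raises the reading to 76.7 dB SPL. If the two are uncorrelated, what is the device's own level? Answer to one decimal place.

71.8 dB SPL

Subtract intensities: L_src = 10·log₁₀(10^(L_total/10) − 10^(L_bg/10)).
L_src = 10·log₁₀(10^(76.7/10) − 10^(75.0/10)) = 10·log₁₀(15150000) = 71.8 dB SPL.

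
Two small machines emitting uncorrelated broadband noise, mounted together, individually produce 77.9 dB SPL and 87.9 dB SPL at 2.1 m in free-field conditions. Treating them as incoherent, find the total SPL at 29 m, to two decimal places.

65.51 dB SPL

Combined at 2.1 m: 10·log₁₀(10^(77.9/10)+10^(87.9/10)) = 88.314 dB SPL.
Then apply −20·log₁₀(29/2.1) = -22.804 dB → 65.51 dB SPL.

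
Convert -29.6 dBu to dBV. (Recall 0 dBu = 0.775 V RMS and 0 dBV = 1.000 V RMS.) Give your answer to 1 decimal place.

-31.8 dBV

The offset between the scales is 20·log₁₀(0.775/1.000) = −2.214 dB.
So dBV = -29.6 − 2.214 = -31.8 dBV.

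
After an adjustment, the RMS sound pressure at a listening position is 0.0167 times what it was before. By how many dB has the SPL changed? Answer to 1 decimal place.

-35.5 dB

Sound pressure is an amplitude quantity: ΔL = 20·log₁₀(p₂/p₁).
20·log₁₀(0.0167) = -35.5 dB.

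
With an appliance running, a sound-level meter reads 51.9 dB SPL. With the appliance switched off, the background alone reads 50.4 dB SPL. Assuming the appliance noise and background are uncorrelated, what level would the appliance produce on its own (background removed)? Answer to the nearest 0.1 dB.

46.6 dB SPL

Remove the background by subtracting linear intensities:
L_src = 10·log₁₀(10^(51.9/10) − 10^(50.4/10)) = 10·log₁₀(45230) = 46.6 dB SPL.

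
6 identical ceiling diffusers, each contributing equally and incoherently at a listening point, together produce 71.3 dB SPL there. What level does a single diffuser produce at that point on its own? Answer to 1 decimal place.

6 equal incoherent sources add 10·log₁₀(6) = 7.78 dB over one source.
L_one = 71.3 − 7.78 = 63.5 dB SPL.

63.5 dB SPL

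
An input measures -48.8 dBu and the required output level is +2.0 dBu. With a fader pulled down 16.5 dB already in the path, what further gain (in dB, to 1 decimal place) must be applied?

67.3 dB

The required make-up gain is the shortfall in the dB sum.
G = +2.0 − (-48.8) + 16.5 = 67.3 dB.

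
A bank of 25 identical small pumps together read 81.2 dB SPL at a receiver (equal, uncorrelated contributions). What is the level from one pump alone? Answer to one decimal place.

25 equal incoherent sources add 10·log₁₀(25) = 13.98 dB over one source.
L_one = 81.2 − 13.98 = 67.2 dB SPL.

67.2 dB SPL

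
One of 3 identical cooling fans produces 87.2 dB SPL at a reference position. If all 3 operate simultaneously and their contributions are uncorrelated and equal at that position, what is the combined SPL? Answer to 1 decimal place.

92.0 dB SPL

3 equal incoherent sources raise the level by 10·log₁₀(3) = 4.77 dB.
L_total = 87.2 + 4.77 = 92.0 dB SPL.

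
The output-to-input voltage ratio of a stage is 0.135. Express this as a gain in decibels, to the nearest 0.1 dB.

-17.4 dB

Voltage ratio → dB uses the 20·log₁₀ form:
20·log₁₀(0.135) = -17.4 dB.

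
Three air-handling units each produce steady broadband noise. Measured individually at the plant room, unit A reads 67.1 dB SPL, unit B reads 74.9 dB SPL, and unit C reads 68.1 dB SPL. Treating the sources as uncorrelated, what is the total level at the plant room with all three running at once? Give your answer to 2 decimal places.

76.28 dB SPL

Incoherent sources sum as intensities:
L_total = 10·log₁₀(10^(67.1/10) + 10^(74.9/10) + 10^(68.1/10)) = 10·log₁₀(42490000) = 76.28 dB SPL.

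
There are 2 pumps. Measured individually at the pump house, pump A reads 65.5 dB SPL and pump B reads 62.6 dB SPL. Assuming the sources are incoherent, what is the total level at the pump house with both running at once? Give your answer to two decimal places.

67.30 dB SPL

Add the sources as powers (linear), then convert back to dB:
L_total = 10·log₁₀(10^(65.5/10) + 10^(62.6/10)) = 10·log₁₀(5368000) = 67.30 dB SPL.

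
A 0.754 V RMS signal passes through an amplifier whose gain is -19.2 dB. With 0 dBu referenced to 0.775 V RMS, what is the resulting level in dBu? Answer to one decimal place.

Input level: 20·log₁₀(0.754/0.775) = -0.24 dBu.
Output: -0.24 − 19.2 = -19.4 dBu.

-19.4 dBu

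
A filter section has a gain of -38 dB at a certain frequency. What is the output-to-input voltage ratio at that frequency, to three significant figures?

Voltage ratio = 10^(dB/20).
10^(-38/20) = 10^(-1.900) = 0.0126.

0.0126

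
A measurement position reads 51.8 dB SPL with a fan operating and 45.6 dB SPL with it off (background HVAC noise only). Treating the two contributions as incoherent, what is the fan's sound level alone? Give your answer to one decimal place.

Subtract intensities: L_src = 10·log₁₀(10^(L_total/10) − 10^(L_bg/10)).
L_src = 10·log₁₀(10^(51.8/10) − 10^(45.6/10)) = 10·log₁₀(115000) = 50.6 dB SPL.

50.6 dB SPL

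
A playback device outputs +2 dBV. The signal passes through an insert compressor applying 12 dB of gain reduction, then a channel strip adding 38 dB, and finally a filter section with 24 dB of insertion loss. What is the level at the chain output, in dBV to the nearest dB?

+4 dBV

Gain stages sum in dB:
+2 − 12 + 38 − 24 = +4 dBV.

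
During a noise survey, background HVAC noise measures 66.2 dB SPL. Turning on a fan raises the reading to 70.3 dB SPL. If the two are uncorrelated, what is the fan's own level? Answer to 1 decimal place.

Background correction is a power subtraction:
L_src = 10·log₁₀(10^(70.3/10) − 10^(66.2/10)) = 10·log₁₀(6546000) = 68.2 dB SPL.

68.2 dB SPL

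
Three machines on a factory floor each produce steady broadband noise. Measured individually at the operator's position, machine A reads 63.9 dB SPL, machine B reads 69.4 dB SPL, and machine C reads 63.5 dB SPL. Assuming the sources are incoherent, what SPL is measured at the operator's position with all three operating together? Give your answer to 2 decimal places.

Add the sources as powers (linear), then convert back to dB:
L_total = 10·log₁₀(10^(63.9/10) + 10^(69.4/10) + 10^(63.5/10)) = 10·log₁₀(13400000) = 71.27 dB SPL.

71.27 dB SPL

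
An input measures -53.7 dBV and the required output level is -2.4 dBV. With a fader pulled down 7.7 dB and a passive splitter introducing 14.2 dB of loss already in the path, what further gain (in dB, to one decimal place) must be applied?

The required make-up gain is the shortfall in the dB sum.
G = -2.4 − (-53.7) + 7.7 + 14.2 = 73.2 dB.

73.2 dB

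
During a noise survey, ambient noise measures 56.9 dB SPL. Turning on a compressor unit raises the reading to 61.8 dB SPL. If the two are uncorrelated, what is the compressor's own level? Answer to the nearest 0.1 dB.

Subtract intensities: L_src = 10·log₁₀(10^(L_total/10) − 10^(L_bg/10)).
L_src = 10·log₁₀(10^(61.8/10) − 10^(56.9/10)) = 10·log₁₀(1024000) = 60.1 dB SPL.

60.1 dB SPL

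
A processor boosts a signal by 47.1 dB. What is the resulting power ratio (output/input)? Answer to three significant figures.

51300

Power ratio = 10^(dB/10).
10^(47.1/10) = 10^(4.710) = 51300.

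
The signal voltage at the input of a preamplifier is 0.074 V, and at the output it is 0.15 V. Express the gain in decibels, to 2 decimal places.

For a voltage ratio, dB = 20·log₁₀(V₂/V₁).
20·log₁₀(0.15/0.074) = 20·log₁₀(2.027) = 6.14 dB.

6.14 dB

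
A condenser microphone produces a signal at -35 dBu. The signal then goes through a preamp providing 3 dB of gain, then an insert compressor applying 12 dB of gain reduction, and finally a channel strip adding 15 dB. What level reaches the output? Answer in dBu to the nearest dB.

-29 dBu

Cascaded gains and losses add directly in dB.
-35 + 3 − 12 + 15 = -29 dBu.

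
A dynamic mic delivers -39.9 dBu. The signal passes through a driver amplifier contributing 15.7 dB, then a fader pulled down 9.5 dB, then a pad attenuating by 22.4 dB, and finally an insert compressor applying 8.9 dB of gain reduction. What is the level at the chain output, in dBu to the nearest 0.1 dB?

-65.0 dBu

Gain stages sum in dB:
-39.9 + 15.7 − 9.5 − 22.4 − 8.9 = -65.0 dBu.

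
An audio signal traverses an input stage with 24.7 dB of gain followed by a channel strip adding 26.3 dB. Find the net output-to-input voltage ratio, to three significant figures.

Net gain = 24.7 + 26.3 = 51.0 dB.
Voltage ratio = 10^(51.0/20) = 355.

355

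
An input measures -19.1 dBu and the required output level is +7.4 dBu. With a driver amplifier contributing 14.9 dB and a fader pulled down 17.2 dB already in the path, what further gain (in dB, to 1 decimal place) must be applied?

The required make-up gain is the shortfall in the dB sum.
G = +7.4 − (-19.1) − 14.9 + 17.2 = 28.8 dB.

28.8 dB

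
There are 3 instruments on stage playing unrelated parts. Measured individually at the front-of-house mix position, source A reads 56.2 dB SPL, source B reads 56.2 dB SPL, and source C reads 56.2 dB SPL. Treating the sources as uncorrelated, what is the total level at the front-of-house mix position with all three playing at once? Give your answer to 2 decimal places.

Add the sources as powers (linear), then convert back to dB:
L_total = 10·log₁₀(10^(56.2/10) + 10^(56.2/10) + 10^(56.2/10)) = 10·log₁₀(1251000) = 60.97 dB SPL.

60.97 dB SPL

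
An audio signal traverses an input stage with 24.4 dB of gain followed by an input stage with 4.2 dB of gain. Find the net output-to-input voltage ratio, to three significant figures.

26.9

Net gain = 24.4 + 4.2 = 28.6 dB.
Voltage ratio = 10^(28.6/20) = 26.9.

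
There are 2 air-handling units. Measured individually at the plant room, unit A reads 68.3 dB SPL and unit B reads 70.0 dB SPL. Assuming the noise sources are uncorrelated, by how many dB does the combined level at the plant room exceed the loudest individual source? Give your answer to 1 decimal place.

2.2 dB

Incoherent sources sum as intensities:
L_total = 10·log₁₀(10^(68.3/10) + 10^(70.0/10)) = 72.24 dB SPL.
Excess over the loudest (70.0 dB): 72.24 − 70.0 = 2.2 dB.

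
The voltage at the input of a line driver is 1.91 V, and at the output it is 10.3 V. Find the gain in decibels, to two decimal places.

Voltage is an amplitude quantity, so gain = 20·log₁₀(V_out/V_in).
20·log₁₀(10.3/1.91) = 20·log₁₀(5.393) = 14.64 dB.

14.64 dB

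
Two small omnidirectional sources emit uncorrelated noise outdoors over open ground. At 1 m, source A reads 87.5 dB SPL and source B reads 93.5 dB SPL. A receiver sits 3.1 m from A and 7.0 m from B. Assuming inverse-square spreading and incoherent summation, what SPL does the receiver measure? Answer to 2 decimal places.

At the listener: L_A = 87.5 − 20·log₁₀(3.1) = 77.673 dB; L_B = 93.5 − 20·log₁₀(7.0) = 76.598 dB.
Combined: 10·log₁₀(10^(77.673/10)+10^(76.598/10)) = 80.18 dB SPL.

80.18 dB SPL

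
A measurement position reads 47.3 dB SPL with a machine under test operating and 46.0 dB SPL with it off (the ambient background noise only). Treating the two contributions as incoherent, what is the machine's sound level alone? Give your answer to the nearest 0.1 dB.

41.4 dB SPL

Remove the background by subtracting linear intensities:
L_src = 10·log₁₀(10^(47.3/10) − 10^(46.0/10)) = 10·log₁₀(13890) = 41.4 dB SPL.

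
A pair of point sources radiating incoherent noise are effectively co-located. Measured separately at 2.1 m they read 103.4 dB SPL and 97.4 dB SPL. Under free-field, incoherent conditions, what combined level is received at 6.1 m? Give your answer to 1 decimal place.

Combined at 2.1 m: 10·log₁₀(10^(103.4/10)+10^(97.4/10)) = 104.37 dB SPL.
Then apply −20·log₁₀(6.1/2.1) = -9.26 dB → 95.1 dB SPL.

95.1 dB SPL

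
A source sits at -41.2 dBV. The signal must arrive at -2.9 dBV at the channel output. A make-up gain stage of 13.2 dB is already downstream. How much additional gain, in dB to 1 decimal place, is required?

25.1 dB

The required make-up gain is the shortfall in the dB sum.
G = -2.9 − (-41.2) − 13.2 = 25.1 dB.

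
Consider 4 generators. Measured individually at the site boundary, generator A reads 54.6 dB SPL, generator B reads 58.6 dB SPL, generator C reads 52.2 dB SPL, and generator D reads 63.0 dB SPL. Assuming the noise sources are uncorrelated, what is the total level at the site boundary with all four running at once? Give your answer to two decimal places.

Add the sources as powers (linear), then convert back to dB:
L_total = 10·log₁₀(10^(54.6/10) + 10^(58.6/10) + 10^(52.2/10) + 10^(63.0/10)) = 10·log₁₀(3174000) = 65.02 dB SPL.

65.02 dB SPL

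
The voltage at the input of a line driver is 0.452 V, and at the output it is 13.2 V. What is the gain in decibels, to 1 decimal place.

29.3 dB

Voltage is an amplitude quantity, so gain = 20·log₁₀(V_out/V_in).
20·log₁₀(13.2/0.452) = 20·log₁₀(29.20) = 29.3 dB.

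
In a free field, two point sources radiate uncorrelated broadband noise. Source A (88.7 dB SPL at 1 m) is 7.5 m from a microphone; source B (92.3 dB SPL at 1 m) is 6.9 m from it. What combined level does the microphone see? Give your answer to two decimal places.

At the listener: L_A = 88.7 − 20·log₁₀(7.5) = 71.199 dB; L_B = 92.3 − 20·log₁₀(6.9) = 75.523 dB.
Combined: 10·log₁₀(10^(71.199/10)+10^(75.523/10)) = 76.89 dB SPL.

76.89 dB SPL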